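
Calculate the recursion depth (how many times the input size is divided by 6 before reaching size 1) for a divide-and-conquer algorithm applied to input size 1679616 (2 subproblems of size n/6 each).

For divide and conquer with division factor 6:

Problem sizes at each level:
Level 0: 1679616
Level 1: 279936
Level 2: 46656
Level 3: 7776
Level 4: 1296
Level 5: 216
Level 6: 36
Level 7: 6
Level 8: 1

The root is level 0 and the size-1 base case is level 8 (the tree spans levels 0 through 8, i.e. 9 levels counting the root), so the depth is the number of divisions: log_6(1679616) = 8

The recursion tree depth is log_6(1679616) = 8. At each level, the problem size is divided by 6, so it takes 8 divisions to reduce to a base case of size 1. The algorithm makes 2 recursive calls at each level.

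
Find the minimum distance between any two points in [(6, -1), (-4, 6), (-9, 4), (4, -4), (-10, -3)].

Computing all pairwise distances among 5 points:

d((6, -1), (-4, 6)) = 12.2066
d((6, -1), (-9, 4)) = 15.8114
d((6, -1), (4, -4)) = 3.6056 <-- minimum
d((6, -1), (-10, -3)) = 16.1245
d((-4, 6), (-9, 4)) = 5.3852
d((-4, 6), (4, -4)) = 12.8062
d((-4, 6), (-10, -3)) = 10.8167
d((-9, 4), (4, -4)) = 15.2643
d((-9, 4), (-10, -3)) = 7.0711
d((4, -4), (-10, -3)) = 14.0357

Closest pair: (6, -1) and (4, -4) with distance 3.6056

The closest pair is (6, -1) and (4, -4) with Euclidean distance 3.6056. For 5 points, brute-force pairwise comparison is shown above. For large n, the divide-and-conquer algorithm (sort by x, recurse on halves, check the dividing strip) achieves O(n log n).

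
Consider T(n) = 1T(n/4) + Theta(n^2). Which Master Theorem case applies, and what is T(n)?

Master Theorem for T(n) = 1T(n/4) + O(n^2):

a = 1, b = 4, c = 2
log_b(a) = log_4(1) = 0.0000

Case 3: c = 2 > log_4(1) = 0.0000
T(n) = O(n^2) = O(n^2)

For T(n) = 1T(n/4) + O(n^2): log_4(1) = 0.0000. This is Case 3 of the Master Theorem (c > log_b(a), work dominated by root), giving O(n^2).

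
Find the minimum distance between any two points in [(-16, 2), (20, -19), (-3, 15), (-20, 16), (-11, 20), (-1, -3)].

Computing all pairwise distances among 6 points:

d((-16, 2), (20, -19)) = 41.6773
d((-16, 2), (-3, 15)) = 18.3848
d((-16, 2), (-20, 16)) = 14.5602
d((-16, 2), (-11, 20)) = 18.6815
d((-16, 2), (-1, -3)) = 15.8114
d((20, -19), (-3, 15)) = 41.0488
d((20, -19), (-20, 16)) = 53.1507
d((20, -19), (-11, 20)) = 49.8197
d((20, -19), (-1, -3)) = 26.4008
d((-3, 15), (-20, 16)) = 17.0294
d((-3, 15), (-11, 20)) = 9.434 <-- minimum
d((-3, 15), (-1, -3)) = 18.1108
d((-20, 16), (-11, 20)) = 9.8489
d((-20, 16), (-1, -3)) = 26.8701
d((-11, 20), (-1, -3)) = 25.0799

Closest pair: (-3, 15) and (-11, 20) with distance 9.434

The closest pair is (-3, 15) and (-11, 20) with Euclidean distance 9.434. For 6 points, brute-force pairwise comparison is shown above. For large n, the divide-and-conquer algorithm (sort by x, recurse on halves, check the dividing strip) achieves O(n log n).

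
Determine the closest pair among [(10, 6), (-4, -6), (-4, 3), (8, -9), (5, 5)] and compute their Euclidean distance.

Computing all pairwise distances among 5 points:

d((10, 6), (-4, -6)) = 18.4391
d((10, 6), (-4, 3)) = 14.3178
d((10, 6), (8, -9)) = 15.1327
d((10, 6), (5, 5)) = 5.099 <-- minimum
d((-4, -6), (-4, 3)) = 9.0
d((-4, -6), (8, -9)) = 12.3693
d((-4, -6), (5, 5)) = 14.2127
d((-4, 3), (8, -9)) = 16.9706
d((-4, 3), (5, 5)) = 9.2195
d((8, -9), (5, 5)) = 14.3178

Closest pair: (10, 6) and (5, 5) with distance 5.099

The closest pair is (10, 6) and (5, 5) with Euclidean distance 5.099. For 5 points, brute-force pairwise comparison is shown above. For large n, the divide-and-conquer algorithm (sort by x, recurse on halves, check the dividing strip) achieves O(n log n).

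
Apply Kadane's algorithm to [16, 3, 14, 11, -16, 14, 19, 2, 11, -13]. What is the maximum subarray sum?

Using Kadane's algorithm on [16, 3, 14, 11, -16, 14, 19, 2, 11, -13]:

Scanning through the array:
Position 1 (value 3): max_ending_here = 19, max_so_far = 19
Position 2 (value 14): max_ending_here = 33, max_so_far = 33
Position 3 (value 11): max_ending_here = 44, max_so_far = 44
Position 4 (value -16): max_ending_here = 28, max_so_far = 44
Position 5 (value 14): max_ending_here = 42, max_so_far = 44
Position 6 (value 19): max_ending_here = 61, max_so_far = 61
Position 7 (value 2): max_ending_here = 63, max_so_far = 63
Position 8 (value 11): max_ending_here = 74, max_so_far = 74
Position 9 (value -13): max_ending_here = 61, max_so_far = 74

Maximum subarray: [16, 3, 14, 11, -16, 14, 19, 2, 11]
Maximum sum: 74

The maximum subarray is [16, 3, 14, 11, -16, 14, 19, 2, 11] with sum 74. This subarray runs from index 0 to index 8.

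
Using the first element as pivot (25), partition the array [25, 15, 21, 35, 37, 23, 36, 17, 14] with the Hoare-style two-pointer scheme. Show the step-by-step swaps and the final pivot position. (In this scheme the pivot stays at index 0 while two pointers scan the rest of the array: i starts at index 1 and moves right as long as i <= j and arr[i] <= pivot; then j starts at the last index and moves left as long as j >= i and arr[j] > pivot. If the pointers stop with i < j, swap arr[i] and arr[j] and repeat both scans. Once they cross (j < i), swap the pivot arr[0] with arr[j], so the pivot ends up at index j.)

Hoare-style two-pointer partition with pivot = 25:

Initial array: [25, 15, 21, 35, 37, 23, 36, 17, 14]

Pointers start at i = 1, j = 8.
i stops at index 3 (arr[3]=35 > 25), j stops at index 8 (arr[8]=14 <= 25): swap arr[3] and arr[8], array becomes [25, 15, 21, 14, 37, 23, 36, 17, 35]
i stops at index 4 (arr[4]=37 > 25), j stops at index 7 (arr[7]=17 <= 25): swap arr[4] and arr[7], array becomes [25, 15, 21, 14, 17, 23, 36, 37, 35]
i ends at 6, j ends at 5: the pointers have crossed (j < i), so scanning stops.

Swap pivot arr[0] with arr[5] to place pivot at position 5: [23, 15, 21, 14, 17, 25, 36, 37, 35]
Pivot position: 5

After partitioning with pivot 25, the array becomes [23, 15, 21, 14, 17, 25, 36, 37, 35]. The pivot is placed at index 5. All elements to the left of the pivot are <= 25, and all elements to the right are > 25.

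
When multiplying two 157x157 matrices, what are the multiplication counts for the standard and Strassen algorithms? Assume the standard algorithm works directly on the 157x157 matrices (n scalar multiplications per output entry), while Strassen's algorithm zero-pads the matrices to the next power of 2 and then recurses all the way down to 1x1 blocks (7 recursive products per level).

Matrix multiplication for 157x157 matrices:

Strassen's algorithm requires power-of-2 dimensions. Pad 157x157 to 256x256 (next power of 2).

Standard algorithm: 157^3 = 3869893 multiplications
Strassen's algorithm: 7^(log2(256)) = 7^8 = 5764801 multiplications
Difference: 3869893 - 5764801 = -1894908 (Strassen uses MORE here due to padding overhead — for small or just-over-power-of-2 n, padding can outweigh the per-level savings)

Standard: 3869893 multiplications (157^3). Strassen: 5764801 multiplications (7^8, after padding to 256x256). Strassen reduces 8 recursive multiplications to 7 at each level.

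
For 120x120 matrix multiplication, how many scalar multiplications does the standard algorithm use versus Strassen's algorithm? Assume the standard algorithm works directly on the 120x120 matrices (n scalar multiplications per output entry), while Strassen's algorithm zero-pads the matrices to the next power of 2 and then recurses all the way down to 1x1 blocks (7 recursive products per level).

Matrix multiplication for 120x120 matrices:

Strassen's algorithm requires power-of-2 dimensions. Pad 120x120 to 128x128 (next power of 2).

Standard algorithm: 120^3 = 1728000 multiplications
Strassen's algorithm: 7^(log2(128)) = 7^7 = 823543 multiplications
Savings: 1728000 - 823543 = 904457 multiplications

Standard: 1728000 multiplications (120^3). Strassen: 823543 multiplications (7^7, after padding to 128x128). Strassen reduces 8 recursive multiplications to 7 at each level.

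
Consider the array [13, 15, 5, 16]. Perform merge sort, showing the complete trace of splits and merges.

Merge sort trace:

Split: [13, 15, 5, 16] -> [13, 15] and [5, 16]
  Split: [13, 15] -> [13] and [15]
  Merge: [13] + [15] -> [13, 15]
  Split: [5, 16] -> [5] and [16]
  Merge: [5] + [16] -> [5, 16]
Merge: [13, 15] + [5, 16] -> [5, 13, 15, 16]

Final sorted array: [5, 13, 15, 16]

The merge sort proceeds by recursively splitting the array and merging sorted halves.
After all merges, the sorted array is [5, 13, 15, 16].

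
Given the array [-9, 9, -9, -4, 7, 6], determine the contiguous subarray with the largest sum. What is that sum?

Using Kadane's algorithm on [-9, 9, -9, -4, 7, 6]:

Scanning through the array:
Position 1 (value 9): max_ending_here = 9, max_so_far = 9
Position 2 (value -9): max_ending_here = 0, max_so_far = 9
Position 3 (value -4): max_ending_here = -4, max_so_far = 9
Position 4 (value 7): max_ending_here = 7, max_so_far = 9
Position 5 (value 6): max_ending_here = 13, max_so_far = 13

Maximum subarray: [7, 6]
Maximum sum: 13

The maximum subarray is [7, 6] with sum 13. This subarray runs from index 4 to index 5.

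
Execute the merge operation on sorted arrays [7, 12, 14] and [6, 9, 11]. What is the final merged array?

Merging process:

Compare 7 vs 6: take 6 from right. Merged: [6]
Compare 7 vs 9: take 7 from left. Merged: [6, 7]
Compare 12 vs 9: take 9 from right. Merged: [6, 7, 9]
Compare 12 vs 11: take 11 from right. Merged: [6, 7, 9, 11]
Append remaining from left: [12, 14]. Merged: [6, 7, 9, 11, 12, 14]

Final merged array: [6, 7, 9, 11, 12, 14]
Total comparisons: 4

The merged array is [6, 7, 9, 11, 12, 14], requiring 4 comparisons. The merge step runs in O(n) time where n is the total number of elements.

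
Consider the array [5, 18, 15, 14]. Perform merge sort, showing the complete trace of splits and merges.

Merge sort trace:

Split: [5, 18, 15, 14] -> [5, 18] and [15, 14]
  Split: [5, 18] -> [5] and [18]
  Merge: [5] + [18] -> [5, 18]
  Split: [15, 14] -> [15] and [14]
  Merge: [15] + [14] -> [14, 15]
Merge: [5, 18] + [14, 15] -> [5, 14, 15, 18]

Final sorted array: [5, 14, 15, 18]

The merge sort proceeds by recursively splitting the array and merging sorted halves.
After all merges, the sorted array is [5, 14, 15, 18].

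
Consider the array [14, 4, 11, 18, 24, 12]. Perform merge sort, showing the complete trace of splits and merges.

Merge sort trace:

Split: [14, 4, 11, 18, 24, 12] -> [14, 4, 11] and [18, 24, 12]
  Split: [14, 4, 11] -> [14] and [4, 11]
    Split: [4, 11] -> [4] and [11]
    Merge: [4] + [11] -> [4, 11]
  Merge: [14] + [4, 11] -> [4, 11, 14]
  Split: [18, 24, 12] -> [18] and [24, 12]
    Split: [24, 12] -> [24] and [12]
    Merge: [24] + [12] -> [12, 24]
  Merge: [18] + [12, 24] -> [12, 18, 24]
Merge: [4, 11, 14] + [12, 18, 24] -> [4, 11, 12, 14, 18, 24]

Final sorted array: [4, 11, 12, 14, 18, 24]

The merge sort proceeds by recursively splitting the array and merging sorted halves.
After all merges, the sorted array is [4, 11, 12, 14, 18, 24].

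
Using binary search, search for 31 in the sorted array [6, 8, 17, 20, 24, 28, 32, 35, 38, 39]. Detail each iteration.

Binary search for 31 in [6, 8, 17, 20, 24, 28, 32, 35, 38, 39]:

lo=0, hi=9, mid=4, arr[mid]=24 -> 24 < 31, search right half
lo=5, hi=9, mid=7, arr[mid]=35 -> 35 > 31, search left half
lo=5, hi=6, mid=5, arr[mid]=28 -> 28 < 31, search right half
lo=6, hi=6, mid=6, arr[mid]=32 -> 32 > 31, search left half
lo=6 > hi=5, target 31 not found

Binary search determines that 31 is not in the array after 4 comparisons. The search space was exhausted without finding the target.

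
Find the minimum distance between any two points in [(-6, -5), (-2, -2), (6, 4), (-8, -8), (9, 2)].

Computing all pairwise distances among 5 points:

d((-6, -5), (-2, -2)) = 5.0
d((-6, -5), (6, 4)) = 15.0
d((-6, -5), (-8, -8)) = 3.6056 <-- minimum
d((-6, -5), (9, 2)) = 16.5529
d((-2, -2), (6, 4)) = 10.0
d((-2, -2), (-8, -8)) = 8.4853
d((-2, -2), (9, 2)) = 11.7047
d((6, 4), (-8, -8)) = 18.4391
d((6, 4), (9, 2)) = 3.6056 <-- minimum
d((-8, -8), (9, 2)) = 19.7231

Minimum distance: 3.6056 (tie among 2 pairs: (-6, -5) and (-8, -8); (6, 4) and (9, 2))

The minimum Euclidean distance is 3.6056. There is a tie: 2 pairs achieve this minimum — (-6, -5) and (-8, -8); (6, 4) and (9, 2). Any of these is a valid closest pair. For 5 points, brute-force pairwise comparison is shown above. For large n, the divide-and-conquer algorithm (sort by x, recurse on halves, check the dividing strip) achieves O(n log n).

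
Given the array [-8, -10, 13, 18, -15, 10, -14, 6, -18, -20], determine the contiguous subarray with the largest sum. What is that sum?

Using Kadane's algorithm on [-8, -10, 13, 18, -15, 10, -14, 6, -18, -20]:

Scanning through the array:
Position 1 (value -10): max_ending_here = -10, max_so_far = -8
Position 2 (value 13): max_ending_here = 13, max_so_far = 13
Position 3 (value 18): max_ending_here = 31, max_so_far = 31
Position 4 (value -15): max_ending_here = 16, max_so_far = 31
Position 5 (value 10): max_ending_here = 26, max_so_far = 31
Position 6 (value -14): max_ending_here = 12, max_so_far = 31
Position 7 (value 6): max_ending_here = 18, max_so_far = 31
Position 8 (value -18): max_ending_here = 0, max_so_far = 31
Position 9 (value -20): max_ending_here = -20, max_so_far = 31

Maximum subarray: [13, 18]
Maximum sum: 31

The maximum subarray is [13, 18] with sum 31. This subarray runs from index 2 to index 3.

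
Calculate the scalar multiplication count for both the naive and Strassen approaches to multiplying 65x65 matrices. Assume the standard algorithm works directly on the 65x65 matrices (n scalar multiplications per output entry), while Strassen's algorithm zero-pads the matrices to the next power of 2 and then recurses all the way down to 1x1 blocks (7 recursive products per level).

Matrix multiplication for 65x65 matrices:

Strassen's algorithm requires power-of-2 dimensions. Pad 65x65 to 128x128 (next power of 2).

Standard algorithm: 65^3 = 274625 multiplications
Strassen's algorithm: 7^(log2(128)) = 7^7 = 823543 multiplications
Difference: 274625 - 823543 = -548918 (Strassen uses MORE here due to padding overhead — for small or just-over-power-of-2 n, padding can outweigh the per-level savings)

Standard: 274625 multiplications (65^3). Strassen: 823543 multiplications (7^7, after padding to 128x128). Strassen reduces 8 recursive multiplications to 7 at each level.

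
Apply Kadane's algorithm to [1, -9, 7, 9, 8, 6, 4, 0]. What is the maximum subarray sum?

Using Kadane's algorithm on [1, -9, 7, 9, 8, 6, 4, 0]:

Scanning through the array:
Position 1 (value -9): max_ending_here = -8, max_so_far = 1
Position 2 (value 7): max_ending_here = 7, max_so_far = 7
Position 3 (value 9): max_ending_here = 16, max_so_far = 16
Position 4 (value 8): max_ending_here = 24, max_so_far = 24
Position 5 (value 6): max_ending_here = 30, max_so_far = 30
Position 6 (value 4): max_ending_here = 34, max_so_far = 34
Position 7 (value 0): max_ending_here = 34, max_so_far = 34

Maximum subarray: [7, 9, 8, 6, 4]
Maximum sum: 34

The maximum subarray is [7, 9, 8, 6, 4] with sum 34. This subarray runs from index 2 to index 6.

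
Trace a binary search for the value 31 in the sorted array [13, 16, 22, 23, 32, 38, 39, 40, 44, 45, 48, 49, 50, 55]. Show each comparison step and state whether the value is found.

Binary search for 31 in [13, 16, 22, 23, 32, 38, 39, 40, 44, 45, 48, 49, 50, 55]:

lo=0, hi=13, mid=6, arr[mid]=39 -> 39 > 31, search left half
lo=0, hi=5, mid=2, arr[mid]=22 -> 22 < 31, search right half
lo=3, hi=5, mid=4, arr[mid]=32 -> 32 > 31, search left half
lo=3, hi=3, mid=3, arr[mid]=23 -> 23 < 31, search right half
lo=4 > hi=3, target 31 not found

Binary search determines that 31 is not in the array after 4 comparisons. The search space was exhausted without finding the target.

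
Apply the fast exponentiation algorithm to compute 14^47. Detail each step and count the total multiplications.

Computing 14^47 by squaring (build up from 14^1; each line after the first costs one multiplication):

14^1 = 14
14^2 = (14^1)^2 = 14^2 = 196
14^4 = (14^2)^2 = 196^2 = 38416
14^5 = 14 * 14^4 = 14 * 38416 = 537824
14^10 = (14^5)^2 = 537824^2 = 289254654976
14^11 = 14 * 14^10 = 14 * 289254654976 = 4049565169664
14^22 = (14^11)^2 = 4049565169664^2 = 16398978063355821105872896
14^23 = 14 * 14^22 = 14 * 16398978063355821105872896 = 229585692886981495482220544
14^46 = (14^23)^2 = 229585692886981495482220544^2 = 52709590378395385649697127909589319306203213055655936
14^47 = 14 * 14^46 = 14 * 52709590378395385649697127909589319306203213055655936 = 737934265297535399095759790734250470286844982779183104

Result: 737934265297535399095759790734250470286844982779183104
Multiplications needed: 9 (9 lines after 14^1)

14^47 = 737934265297535399095759790734250470286844982779183104. Using exponentiation by squaring, this requires 9 multiplications. The key idea: if the exponent is even, square the half-power; if odd, multiply by the base once.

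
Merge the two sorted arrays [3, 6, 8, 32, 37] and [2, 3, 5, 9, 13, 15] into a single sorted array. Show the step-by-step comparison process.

Merging process:

Compare 3 vs 2: take 2 from right. Merged: [2]
Compare 3 vs 3: take 3 from left. Merged: [2, 3]
Compare 6 vs 3: take 3 from right. Merged: [2, 3, 3]
Compare 6 vs 5: take 5 from right. Merged: [2, 3, 3, 5]
Compare 6 vs 9: take 6 from left. Merged: [2, 3, 3, 5, 6]
Compare 8 vs 9: take 8 from left. Merged: [2, 3, 3, 5, 6, 8]
Compare 32 vs 9: take 9 from right. Merged: [2, 3, 3, 5, 6, 8, 9]
Compare 32 vs 13: take 13 from right. Merged: [2, 3, 3, 5, 6, 8, 9, 13]
Compare 32 vs 15: take 15 from right. Merged: [2, 3, 3, 5, 6, 8, 9, 13, 15]
Append remaining from left: [32, 37]. Merged: [2, 3, 3, 5, 6, 8, 9, 13, 15, 32, 37]

Final merged array: [2, 3, 3, 5, 6, 8, 9, 13, 15, 32, 37]
Total comparisons: 9

The merged array is [2, 3, 3, 5, 6, 8, 9, 13, 15, 32, 37], requiring 9 comparisons. The merge step runs in O(n) time where n is the total number of elements.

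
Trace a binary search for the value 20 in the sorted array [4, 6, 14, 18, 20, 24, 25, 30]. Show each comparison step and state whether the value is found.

Binary search for 20 in [4, 6, 14, 18, 20, 24, 25, 30]:

lo=0, hi=7, mid=3, arr[mid]=18 -> 18 < 20, search right half
lo=4, hi=7, mid=5, arr[mid]=24 -> 24 > 20, search left half
lo=4, hi=4, mid=4, arr[mid]=20 -> Found target at index 4!

Binary search finds 20 at index 4 after 3 comparisons. The search repeatedly halves the search space by comparing with the middle element.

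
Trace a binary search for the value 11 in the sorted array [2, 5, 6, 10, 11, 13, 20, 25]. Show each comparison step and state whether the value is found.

Binary search for 11 in [2, 5, 6, 10, 11, 13, 20, 25]:

lo=0, hi=7, mid=3, arr[mid]=10 -> 10 < 11, search right half
lo=4, hi=7, mid=5, arr[mid]=13 -> 13 > 11, search left half
lo=4, hi=4, mid=4, arr[mid]=11 -> Found target at index 4!

Binary search finds 11 at index 4 after 3 comparisons. The search repeatedly halves the search space by comparing with the middle element.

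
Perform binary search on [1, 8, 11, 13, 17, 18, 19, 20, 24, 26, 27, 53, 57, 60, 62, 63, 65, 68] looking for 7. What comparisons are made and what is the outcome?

Binary search for 7 in [1, 8, 11, 13, 17, 18, 19, 20, 24, 26, 27, 53, 57, 60, 62, 63, 65, 68]:

lo=0, hi=17, mid=8, arr[mid]=24 -> 24 > 7, search left half
lo=0, hi=7, mid=3, arr[mid]=13 -> 13 > 7, search left half
lo=0, hi=2, mid=1, arr[mid]=8 -> 8 > 7, search left half
lo=0, hi=0, mid=0, arr[mid]=1 -> 1 < 7, search right half
lo=1 > hi=0, target 7 not found

Binary search determines that 7 is not in the array after 4 comparisons. The search space was exhausted without finding the target.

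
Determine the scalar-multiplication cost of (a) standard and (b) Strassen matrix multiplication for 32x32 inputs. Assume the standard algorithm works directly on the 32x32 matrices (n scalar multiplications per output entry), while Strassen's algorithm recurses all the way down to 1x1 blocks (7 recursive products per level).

Matrix multiplication for 32x32 matrices:

Standard algorithm: 32^3 = 32768 multiplications
Strassen's algorithm: 7^(log2(32)) = 7^5 = 16807 multiplications
Savings: 32768 - 16807 = 15961 multiplications

Standard: 32768 multiplications (32^3). Strassen: 16807 multiplications (7^5). Strassen reduces 8 recursive multiplications to 7 at each level.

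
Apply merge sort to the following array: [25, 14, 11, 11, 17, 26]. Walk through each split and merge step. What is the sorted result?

Merge sort trace:

Split: [25, 14, 11, 11, 17, 26] -> [25, 14, 11] and [11, 17, 26]
  Split: [25, 14, 11] -> [25] and [14, 11]
    Split: [14, 11] -> [14] and [11]
    Merge: [14] + [11] -> [11, 14]
  Merge: [25] + [11, 14] -> [11, 14, 25]
  Split: [11, 17, 26] -> [11] and [17, 26]
    Split: [17, 26] -> [17] and [26]
    Merge: [17] + [26] -> [17, 26]
  Merge: [11] + [17, 26] -> [11, 17, 26]
Merge: [11, 14, 25] + [11, 17, 26] -> [11, 11, 14, 17, 25, 26]

Final sorted array: [11, 11, 14, 17, 25, 26]

The merge sort proceeds by recursively splitting the array and merging sorted halves.
After all merges, the sorted array is [11, 11, 14, 17, 25, 26].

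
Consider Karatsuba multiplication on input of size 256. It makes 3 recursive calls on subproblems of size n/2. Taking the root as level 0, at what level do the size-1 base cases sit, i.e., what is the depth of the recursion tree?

For divide and conquer with division factor 2:

Problem sizes at each level:
Level 0: 256
Level 1: 128
Level 2: 64
Level 3: 32
Level 4: 16
Level 5: 8
Level 6: 4
Level 7: 2
Level 8: 1

The root is level 0 and the size-1 base case is level 8 (the tree spans levels 0 through 8, i.e. 9 levels counting the root), so the depth is the number of divisions: log_2(256) = 8

The recursion tree depth is log_2(256) = 8. At each level, the problem size is divided by 2, so it takes 8 divisions to reduce to a base case of size 1. The algorithm makes 3 recursive calls at each level.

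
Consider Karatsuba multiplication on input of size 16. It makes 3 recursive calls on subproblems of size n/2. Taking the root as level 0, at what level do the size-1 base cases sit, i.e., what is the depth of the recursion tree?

For divide and conquer with division factor 2:

Problem sizes at each level:
Level 0: 16
Level 1: 8
Level 2: 4
Level 3: 2
Level 4: 1

The root is level 0 and the size-1 base case is level 4 (the tree spans levels 0 through 4, i.e. 5 levels counting the root), so the depth is the number of divisions: log_2(16) = 4

The recursion tree depth is log_2(16) = 4. At each level, the problem size is divided by 2, so it takes 4 divisions to reduce to a base case of size 1. The algorithm makes 3 recursive calls at each level.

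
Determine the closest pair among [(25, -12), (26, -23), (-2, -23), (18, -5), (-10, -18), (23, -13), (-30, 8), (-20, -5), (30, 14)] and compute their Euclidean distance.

Computing all pairwise distances among 9 points:

d((25, -12), (26, -23)) = 11.0454
d((25, -12), (-2, -23)) = 29.1548
d((25, -12), (18, -5)) = 9.8995
d((25, -12), (-10, -18)) = 35.5106
d((25, -12), (23, -13)) = 2.2361 <-- minimum
d((25, -12), (-30, 8)) = 58.5235
d((25, -12), (-20, -5)) = 45.5412
d((25, -12), (30, 14)) = 26.4764
d((26, -23), (-2, -23)) = 28.0
d((26, -23), (18, -5)) = 19.6977
d((26, -23), (-10, -18)) = 36.3456
d((26, -23), (23, -13)) = 10.4403
d((26, -23), (-30, 8)) = 64.0078
d((26, -23), (-20, -5)) = 49.3964
d((26, -23), (30, 14)) = 37.2156
d((-2, -23), (18, -5)) = 26.9072
d((-2, -23), (-10, -18)) = 9.434
d((-2, -23), (23, -13)) = 26.9258
d((-2, -23), (-30, 8)) = 41.7732
d((-2, -23), (-20, -5)) = 25.4558
d((-2, -23), (30, 14)) = 48.9183
d((18, -5), (-10, -18)) = 30.8707
d((18, -5), (23, -13)) = 9.434
d((18, -5), (-30, 8)) = 49.7293
d((18, -5), (-20, -5)) = 38.0
d((18, -5), (30, 14)) = 22.4722
d((-10, -18), (23, -13)) = 33.3766
d((-10, -18), (-30, 8)) = 32.8024
d((-10, -18), (-20, -5)) = 16.4012
d((-10, -18), (30, 14)) = 51.225
d((23, -13), (-30, 8)) = 57.0088
d((23, -13), (-20, -5)) = 43.7379
d((23, -13), (30, 14)) = 27.8927
d((-30, 8), (-20, -5)) = 16.4012
d((-30, 8), (30, 14)) = 60.2993
d((-20, -5), (30, 14)) = 53.4883

Closest pair: (25, -12) and (23, -13) with distance 2.2361

The closest pair is (25, -12) and (23, -13) with Euclidean distance 2.2361. For 9 points, brute-force pairwise comparison is shown above. For large n, the divide-and-conquer algorithm (sort by x, recurse on halves, check the dividing strip) achieves O(n log n).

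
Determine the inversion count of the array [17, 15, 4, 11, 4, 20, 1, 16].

Finding inversions in [17, 15, 4, 11, 4, 20, 1, 16]:

(0, 1): arr[0]=17 > arr[1]=15
(0, 2): arr[0]=17 > arr[2]=4
(0, 3): arr[0]=17 > arr[3]=11
(0, 4): arr[0]=17 > arr[4]=4
(0, 6): arr[0]=17 > arr[6]=1
(0, 7): arr[0]=17 > arr[7]=16
(1, 2): arr[1]=15 > arr[2]=4
(1, 3): arr[1]=15 > arr[3]=11
(1, 4): arr[1]=15 > arr[4]=4
(1, 6): arr[1]=15 > arr[6]=1
(2, 6): arr[2]=4 > arr[6]=1
(3, 4): arr[3]=11 > arr[4]=4
(3, 6): arr[3]=11 > arr[6]=1
(4, 6): arr[4]=4 > arr[6]=1
(5, 6): arr[5]=20 > arr[6]=1
(5, 7): arr[5]=20 > arr[7]=16

Total inversions: 16

The array has 16 inversion(s): (0,1), (0,2), (0,3), (0,4), (0,6), (0,7), (1,2), (1,3), (1,4), (1,6), (2,6), (3,4), (3,6), (4,6), (5,6), (5,7). Each pair (i,j) satisfies i < j and arr[i] > arr[j].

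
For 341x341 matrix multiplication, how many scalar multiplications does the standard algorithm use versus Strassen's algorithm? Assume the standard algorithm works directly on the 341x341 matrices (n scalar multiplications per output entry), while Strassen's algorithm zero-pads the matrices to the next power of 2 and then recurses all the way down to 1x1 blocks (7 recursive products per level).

Matrix multiplication for 341x341 matrices:

Strassen's algorithm requires power-of-2 dimensions. Pad 341x341 to 512x512 (next power of 2).

Standard algorithm: 341^3 = 39651821 multiplications
Strassen's algorithm: 7^(log2(512)) = 7^9 = 40353607 multiplications
Difference: 39651821 - 40353607 = -701786 (Strassen uses MORE here due to padding overhead — for small or just-over-power-of-2 n, padding can outweigh the per-level savings)

Standard: 39651821 multiplications (341^3). Strassen: 40353607 multiplications (7^9, after padding to 512x512). Strassen reduces 8 recursive multiplications to 7 at each level.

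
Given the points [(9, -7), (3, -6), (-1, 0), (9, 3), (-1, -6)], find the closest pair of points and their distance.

Computing all pairwise distances among 5 points:

d((9, -7), (3, -6)) = 6.0828
d((9, -7), (-1, 0)) = 12.2066
d((9, -7), (9, 3)) = 10.0
d((9, -7), (-1, -6)) = 10.0499
d((3, -6), (-1, 0)) = 7.2111
d((3, -6), (9, 3)) = 10.8167
d((3, -6), (-1, -6)) = 4.0 <-- minimum
d((-1, 0), (9, 3)) = 10.4403
d((-1, 0), (-1, -6)) = 6.0
d((9, 3), (-1, -6)) = 13.4536

Closest pair: (3, -6) and (-1, -6) with distance 4.0

The closest pair is (3, -6) and (-1, -6) with Euclidean distance 4.0. For 5 points, brute-force pairwise comparison is shown above. For large n, the divide-and-conquer algorithm (sort by x, recurse on halves, check the dividing strip) achieves O(n log n).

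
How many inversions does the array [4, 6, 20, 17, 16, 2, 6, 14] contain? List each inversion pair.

Finding inversions in [4, 6, 20, 17, 16, 2, 6, 14]:

(0, 5): arr[0]=4 > arr[5]=2
(1, 5): arr[1]=6 > arr[5]=2
(2, 3): arr[2]=20 > arr[3]=17
(2, 4): arr[2]=20 > arr[4]=16
(2, 5): arr[2]=20 > arr[5]=2
(2, 6): arr[2]=20 > arr[6]=6
(2, 7): arr[2]=20 > arr[7]=14
(3, 4): arr[3]=17 > arr[4]=16
(3, 5): arr[3]=17 > arr[5]=2
(3, 6): arr[3]=17 > arr[6]=6
(3, 7): arr[3]=17 > arr[7]=14
(4, 5): arr[4]=16 > arr[5]=2
(4, 6): arr[4]=16 > arr[6]=6
(4, 7): arr[4]=16 > arr[7]=14

Total inversions: 14

The array has 14 inversion(s): (0,5), (1,5), (2,3), (2,4), (2,5), (2,6), (2,7), (3,4), (3,5), (3,6), (3,7), (4,5), (4,6), (4,7). Each pair (i,j) satisfies i < j and arr[i] > arr[j].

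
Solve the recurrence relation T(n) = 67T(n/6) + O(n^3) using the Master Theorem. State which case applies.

Master Theorem for T(n) = 67T(n/6) + O(n^3):

a = 67, b = 6, c = 3
log_b(a) = log_6(67) = 2.3467

Case 3: c = 3 > log_6(67) = 2.3467
T(n) = O(n^3) = O(n^3)

For T(n) = 67T(n/6) + O(n^3): log_6(67) = 2.3467. This is Case 3 of the Master Theorem (c > log_b(a), work dominated by root), giving O(n^3).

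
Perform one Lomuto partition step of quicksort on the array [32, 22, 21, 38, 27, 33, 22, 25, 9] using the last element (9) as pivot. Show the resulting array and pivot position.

Lomuto partition with pivot = 9:

Initial array: [32, 22, 21, 38, 27, 33, 22, 25, 9]

arr[0]=32 > 9: no swap
arr[1]=22 > 9: no swap
arr[2]=21 > 9: no swap
arr[3]=38 > 9: no swap
arr[4]=27 > 9: no swap
arr[5]=33 > 9: no swap
arr[6]=22 > 9: no swap
arr[7]=25 > 9: no swap

Place pivot at position 0: [9, 22, 21, 38, 27, 33, 22, 25, 32]
Pivot position: 0

After partitioning with pivot 9, the array becomes [9, 22, 21, 38, 27, 33, 22, 25, 32]. The pivot is placed at index 0. All elements to the left of the pivot are <= 9, and all elements to the right are > 9.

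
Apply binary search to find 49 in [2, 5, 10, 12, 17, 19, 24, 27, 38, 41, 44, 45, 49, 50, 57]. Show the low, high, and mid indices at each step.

Binary search for 49 in [2, 5, 10, 12, 17, 19, 24, 27, 38, 41, 44, 45, 49, 50, 57]:

lo=0, hi=14, mid=7, arr[mid]=27 -> 27 < 49, search right half
lo=8, hi=14, mid=11, arr[mid]=45 -> 45 < 49, search right half
lo=12, hi=14, mid=13, arr[mid]=50 -> 50 > 49, search left half
lo=12, hi=12, mid=12, arr[mid]=49 -> Found target at index 12!

Binary search finds 49 at index 12 after 4 comparisons. The search repeatedly halves the search space by comparing with the middle element.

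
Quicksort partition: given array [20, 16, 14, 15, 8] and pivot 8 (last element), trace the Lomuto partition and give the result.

Lomuto partition with pivot = 8:

Initial array: [20, 16, 14, 15, 8]

arr[0]=20 > 8: no swap
arr[1]=16 > 8: no swap
arr[2]=14 > 8: no swap
arr[3]=15 > 8: no swap

Place pivot at position 0: [8, 16, 14, 15, 20]
Pivot position: 0

After partitioning with pivot 8, the array becomes [8, 16, 14, 15, 20]. The pivot is placed at index 0. All elements to the left of the pivot are <= 8, and all elements to the right are > 8.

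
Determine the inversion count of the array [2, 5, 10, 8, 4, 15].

Finding inversions in [2, 5, 10, 8, 4, 15]:

(1, 4): arr[1]=5 > arr[4]=4
(2, 3): arr[2]=10 > arr[3]=8
(2, 4): arr[2]=10 > arr[4]=4
(3, 4): arr[3]=8 > arr[4]=4

Total inversions: 4

The array has 4 inversion(s): (1,4), (2,3), (2,4), (3,4). Each pair (i,j) satisfies i < j and arr[i] > arr[j].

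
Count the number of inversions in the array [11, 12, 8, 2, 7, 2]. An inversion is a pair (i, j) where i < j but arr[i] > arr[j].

Finding inversions in [11, 12, 8, 2, 7, 2]:

(0, 2): arr[0]=11 > arr[2]=8
(0, 3): arr[0]=11 > arr[3]=2
(0, 4): arr[0]=11 > arr[4]=7
(0, 5): arr[0]=11 > arr[5]=2
(1, 2): arr[1]=12 > arr[2]=8
(1, 3): arr[1]=12 > arr[3]=2
(1, 4): arr[1]=12 > arr[4]=7
(1, 5): arr[1]=12 > arr[5]=2
(2, 3): arr[2]=8 > arr[3]=2
(2, 4): arr[2]=8 > arr[4]=7
(2, 5): arr[2]=8 > arr[5]=2
(4, 5): arr[4]=7 > arr[5]=2

Total inversions: 12

The array has 12 inversion(s): (0,2), (0,3), (0,4), (0,5), (1,2), (1,3), (1,4), (1,5), (2,3), (2,4), (2,5), (4,5). Each pair (i,j) satisfies i < j and arr[i] > arr[j].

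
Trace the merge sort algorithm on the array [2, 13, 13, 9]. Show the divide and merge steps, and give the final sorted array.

Merge sort trace:

Split: [2, 13, 13, 9] -> [2, 13] and [13, 9]
  Split: [2, 13] -> [2] and [13]
  Merge: [2] + [13] -> [2, 13]
  Split: [13, 9] -> [13] and [9]
  Merge: [13] + [9] -> [9, 13]
Merge: [2, 13] + [9, 13] -> [2, 9, 13, 13]

Final sorted array: [2, 9, 13, 13]

The merge sort proceeds by recursively splitting the array and merging sorted halves.
After all merges, the sorted array is [2, 9, 13, 13].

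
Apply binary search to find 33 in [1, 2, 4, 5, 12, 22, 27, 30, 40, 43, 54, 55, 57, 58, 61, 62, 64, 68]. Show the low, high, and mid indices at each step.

Binary search for 33 in [1, 2, 4, 5, 12, 22, 27, 30, 40, 43, 54, 55, 57, 58, 61, 62, 64, 68]:

lo=0, hi=17, mid=8, arr[mid]=40 -> 40 > 33, search left half
lo=0, hi=7, mid=3, arr[mid]=5 -> 5 < 33, search right half
lo=4, hi=7, mid=5, arr[mid]=22 -> 22 < 33, search right half
lo=6, hi=7, mid=6, arr[mid]=27 -> 27 < 33, search right half
lo=7, hi=7, mid=7, arr[mid]=30 -> 30 < 33, search right half
lo=8 > hi=7, target 33 not found

Binary search determines that 33 is not in the array after 5 comparisons. The search space was exhausted without finding the target.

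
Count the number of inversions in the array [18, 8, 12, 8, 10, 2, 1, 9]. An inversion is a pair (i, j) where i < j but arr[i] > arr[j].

Finding inversions in [18, 8, 12, 8, 10, 2, 1, 9]:

(0, 1): arr[0]=18 > arr[1]=8
(0, 2): arr[0]=18 > arr[2]=12
(0, 3): arr[0]=18 > arr[3]=8
(0, 4): arr[0]=18 > arr[4]=10
(0, 5): arr[0]=18 > arr[5]=2
(0, 6): arr[0]=18 > arr[6]=1
(0, 7): arr[0]=18 > arr[7]=9
(1, 5): arr[1]=8 > arr[5]=2
(1, 6): arr[1]=8 > arr[6]=1
(2, 3): arr[2]=12 > arr[3]=8
(2, 4): arr[2]=12 > arr[4]=10
(2, 5): arr[2]=12 > arr[5]=2
(2, 6): arr[2]=12 > arr[6]=1
(2, 7): arr[2]=12 > arr[7]=9
(3, 5): arr[3]=8 > arr[5]=2
(3, 6): arr[3]=8 > arr[6]=1
(4, 5): arr[4]=10 > arr[5]=2
(4, 6): arr[4]=10 > arr[6]=1
(4, 7): arr[4]=10 > arr[7]=9
(5, 6): arr[5]=2 > arr[6]=1

Total inversions: 20

The array has 20 inversion(s): (0,1), (0,2), (0,3), (0,4), (0,5), (0,6), (0,7), (1,5), (1,6), (2,3), (2,4), (2,5), (2,6), (2,7), (3,5), (3,6), (4,5), (4,6), (4,7), (5,6). Each pair (i,j) satisfies i < j and arr[i] > arr[j].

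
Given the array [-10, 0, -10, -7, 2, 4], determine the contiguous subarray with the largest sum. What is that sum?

Using Kadane's algorithm on [-10, 0, -10, -7, 2, 4]:

Scanning through the array:
Position 1 (value 0): max_ending_here = 0, max_so_far = 0
Position 2 (value -10): max_ending_here = -10, max_so_far = 0
Position 3 (value -7): max_ending_here = -7, max_so_far = 0
Position 4 (value 2): max_ending_here = 2, max_so_far = 2
Position 5 (value 4): max_ending_here = 6, max_so_far = 6

Maximum subarray: [2, 4]
Maximum sum: 6

The maximum subarray is [2, 4] with sum 6. This subarray runs from index 4 to index 5.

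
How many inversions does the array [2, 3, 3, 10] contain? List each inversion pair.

Finding inversions in [2, 3, 3, 10]:


Total inversions: 0

The array has 0 inversions. It is already sorted.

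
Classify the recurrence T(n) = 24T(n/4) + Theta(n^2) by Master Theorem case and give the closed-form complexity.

Master Theorem for T(n) = 24T(n/4) + O(n^2):

a = 24, b = 4, c = 2
log_b(a) = log_4(24) = 2.2925

Case 1: c = 2 < log_4(24) = 2.2925
T(n) = O(n^(log_4 24))

For T(n) = 24T(n/4) + O(n^2): log_4(24) = 2.2925. This is Case 1 of the Master Theorem (c < log_b(a), work dominated by leaves), giving O(n^(log_4 24)).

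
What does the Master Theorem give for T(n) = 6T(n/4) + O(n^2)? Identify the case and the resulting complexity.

Master Theorem for T(n) = 6T(n/4) + O(n^2):

a = 6, b = 4, c = 2
log_b(a) = log_4(6) = 1.2925

Case 3: c = 2 > log_4(6) = 1.2925
T(n) = O(n^2) = O(n^2)

For T(n) = 6T(n/4) + O(n^2): log_4(6) = 1.2925. This is Case 3 of the Master Theorem (c > log_b(a), work dominated by root), giving O(n^2).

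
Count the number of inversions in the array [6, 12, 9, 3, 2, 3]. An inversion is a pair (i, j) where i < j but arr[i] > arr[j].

Finding inversions in [6, 12, 9, 3, 2, 3]:

(0, 3): arr[0]=6 > arr[3]=3
(0, 4): arr[0]=6 > arr[4]=2
(0, 5): arr[0]=6 > arr[5]=3
(1, 2): arr[1]=12 > arr[2]=9
(1, 3): arr[1]=12 > arr[3]=3
(1, 4): arr[1]=12 > arr[4]=2
(1, 5): arr[1]=12 > arr[5]=3
(2, 3): arr[2]=9 > arr[3]=3
(2, 4): arr[2]=9 > arr[4]=2
(2, 5): arr[2]=9 > arr[5]=3
(3, 4): arr[3]=3 > arr[4]=2

Total inversions: 11

The array has 11 inversion(s): (0,3), (0,4), (0,5), (1,2), (1,3), (1,4), (1,5), (2,3), (2,4), (2,5), (3,4). Each pair (i,j) satisfies i < j and arr[i] > arr[j].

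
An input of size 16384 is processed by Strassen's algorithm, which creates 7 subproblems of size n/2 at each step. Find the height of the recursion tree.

For divide and conquer with division factor 2:

Problem sizes at each level:
Level 0: 16384
Level 1: 8192
Level 2: 4096
Level 3: 2048
Level 4: 1024
Level 5: 512
Level 6: 256
Level 7: 128
Level 8: 64
Level 9: 32
Level 10: 16
Level 11: 8
Level 12: 4
Level 13: 2
Level 14: 1

The root is level 0 and the size-1 base case is level 14 (the tree spans levels 0 through 14, i.e. 15 levels counting the root), so the depth is the number of divisions: log_2(16384) = 14

The recursion tree depth is log_2(16384) = 14. At each level, the problem size is divided by 2, so it takes 14 divisions to reduce to a base case of size 1. The algorithm makes 7 recursive calls at each level.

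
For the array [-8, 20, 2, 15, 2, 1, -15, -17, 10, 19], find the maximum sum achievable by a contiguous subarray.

Using Kadane's algorithm on [-8, 20, 2, 15, 2, 1, -15, -17, 10, 19]:

Scanning through the array:
Position 1 (value 20): max_ending_here = 20, max_so_far = 20
Position 2 (value 2): max_ending_here = 22, max_so_far = 22
Position 3 (value 15): max_ending_here = 37, max_so_far = 37
Position 4 (value 2): max_ending_here = 39, max_so_far = 39
Position 5 (value 1): max_ending_here = 40, max_so_far = 40
Position 6 (value -15): max_ending_here = 25, max_so_far = 40
Position 7 (value -17): max_ending_here = 8, max_so_far = 40
Position 8 (value 10): max_ending_here = 18, max_so_far = 40
Position 9 (value 19): max_ending_here = 37, max_so_far = 40

Maximum subarray: [20, 2, 15, 2, 1]
Maximum sum: 40

The maximum subarray is [20, 2, 15, 2, 1] with sum 40. This subarray runs from index 1 to index 5.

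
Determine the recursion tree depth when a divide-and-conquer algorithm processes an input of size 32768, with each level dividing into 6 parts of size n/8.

For divide and conquer with division factor 8:

Problem sizes at each level:
Level 0: 32768
Level 1: 4096
Level 2: 512
Level 3: 64
Level 4: 8
Level 5: 1

The root is level 0 and the size-1 base case is level 5 (the tree spans levels 0 through 5, i.e. 6 levels counting the root), so the depth is the number of divisions: log_8(32768) = 5

The recursion tree depth is log_8(32768) = 5. At each level, the problem size is divided by 8, so it takes 5 divisions to reduce to a base case of size 1. The algorithm makes 6 recursive calls at each level.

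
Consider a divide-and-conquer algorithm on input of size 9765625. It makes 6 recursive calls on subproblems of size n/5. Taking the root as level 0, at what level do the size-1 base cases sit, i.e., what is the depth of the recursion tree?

For divide and conquer with division factor 5:

Problem sizes at each level:
Level 0: 9765625
Level 1: 1953125
Level 2: 390625
Level 3: 78125
Level 4: 15625
Level 5: 3125
Level 6: 625
Level 7: 125
Level 8: 25
Level 9: 5
Level 10: 1

The root is level 0 and the size-1 base case is level 10 (the tree spans levels 0 through 10, i.e. 11 levels counting the root), so the depth is the number of divisions: log_5(9765625) = 10

The recursion tree depth is log_5(9765625) = 10. At each level, the problem size is divided by 5, so it takes 10 divisions to reduce to a base case of size 1. The algorithm makes 6 recursive calls at each level.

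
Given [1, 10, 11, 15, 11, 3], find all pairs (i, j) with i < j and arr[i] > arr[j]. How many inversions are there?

Finding inversions in [1, 10, 11, 15, 11, 3]:

(1, 5): arr[1]=10 > arr[5]=3
(2, 5): arr[2]=11 > arr[5]=3
(3, 4): arr[3]=15 > arr[4]=11
(3, 5): arr[3]=15 > arr[5]=3
(4, 5): arr[4]=11 > arr[5]=3

Total inversions: 5

The array has 5 inversion(s): (1,5), (2,5), (3,4), (3,5), (4,5). Each pair (i,j) satisfies i < j and arr[i] > arr[j].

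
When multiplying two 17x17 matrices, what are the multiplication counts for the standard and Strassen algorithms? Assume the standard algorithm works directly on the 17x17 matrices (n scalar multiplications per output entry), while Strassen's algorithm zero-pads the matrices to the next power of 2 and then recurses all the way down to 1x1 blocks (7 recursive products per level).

Matrix multiplication for 17x17 matrices:

Strassen's algorithm requires power-of-2 dimensions. Pad 17x17 to 32x32 (next power of 2).

Standard algorithm: 17^3 = 4913 multiplications
Strassen's algorithm: 7^(log2(32)) = 7^5 = 16807 multiplications
Difference: 4913 - 16807 = -11894 (Strassen uses MORE here due to padding overhead — for small or just-over-power-of-2 n, padding can outweigh the per-level savings)

Standard: 4913 multiplications (17^3). Strassen: 16807 multiplications (7^5, after padding to 32x32). Strassen reduces 8 recursive multiplications to 7 at each level.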